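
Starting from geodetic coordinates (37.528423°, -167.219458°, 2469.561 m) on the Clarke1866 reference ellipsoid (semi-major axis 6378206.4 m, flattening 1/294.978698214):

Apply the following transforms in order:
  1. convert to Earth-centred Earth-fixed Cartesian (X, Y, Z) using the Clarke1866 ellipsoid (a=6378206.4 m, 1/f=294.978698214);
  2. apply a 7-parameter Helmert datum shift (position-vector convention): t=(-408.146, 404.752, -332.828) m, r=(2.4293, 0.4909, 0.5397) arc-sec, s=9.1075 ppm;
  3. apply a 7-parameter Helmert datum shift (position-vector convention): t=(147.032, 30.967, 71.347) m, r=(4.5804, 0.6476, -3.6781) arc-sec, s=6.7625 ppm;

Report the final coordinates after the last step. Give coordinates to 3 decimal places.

start: φ=37.528423°, λ=-167.219458°, h=2469.561 m
→ ECEF (a=6378206.400, f=1/294.978698214): X=-4941040.7523, Y=-1120812.4305, Z=3865377.1474
→ Helmert 7p (PV): X=-4941481.7667, Y=-1120476.3400, Z=3865078.0823
→ Helmert 7p (PV): X=-4941375.9967, Y=-1120450.6636, Z=3865166.1996

X=-4941375.997 m, Y=-1120450.664 m, Z=3865166.200 m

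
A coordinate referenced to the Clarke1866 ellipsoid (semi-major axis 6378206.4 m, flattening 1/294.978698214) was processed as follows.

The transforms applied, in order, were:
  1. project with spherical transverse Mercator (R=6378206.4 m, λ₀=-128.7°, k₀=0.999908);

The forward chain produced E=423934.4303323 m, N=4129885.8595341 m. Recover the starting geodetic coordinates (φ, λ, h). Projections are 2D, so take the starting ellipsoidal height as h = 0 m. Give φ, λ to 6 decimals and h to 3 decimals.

start: E=423934.4303, N=4129885.8595 m
→ tm⁻¹: φ=37.00690000°, λ=-123.93222400°

φ=37.006900°, λ=-123.932224°, h=0.000 m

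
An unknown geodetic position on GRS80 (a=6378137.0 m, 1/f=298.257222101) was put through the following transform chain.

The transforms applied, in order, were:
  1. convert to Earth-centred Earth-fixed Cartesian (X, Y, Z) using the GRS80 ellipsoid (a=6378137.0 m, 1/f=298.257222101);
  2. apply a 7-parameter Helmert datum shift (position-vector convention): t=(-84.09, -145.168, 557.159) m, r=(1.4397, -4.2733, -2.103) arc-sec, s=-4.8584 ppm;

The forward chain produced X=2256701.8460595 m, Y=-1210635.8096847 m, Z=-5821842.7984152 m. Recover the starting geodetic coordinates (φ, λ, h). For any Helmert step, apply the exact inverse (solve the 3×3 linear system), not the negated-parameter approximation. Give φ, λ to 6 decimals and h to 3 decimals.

start: X=2256701.8461, Y=-1210635.8097, Z=-5821842.7984 m
→ Helmert⁻¹: X=2256688.6152, Y=-1210514.1544, Z=-5822466.5489
→ geod (Bowring, a=6378137.000): φ=-66.40048000°, λ=-28.20962900°, h=543.2430 m

φ=-66.400480°, λ=-28.209629°, h=543.243 m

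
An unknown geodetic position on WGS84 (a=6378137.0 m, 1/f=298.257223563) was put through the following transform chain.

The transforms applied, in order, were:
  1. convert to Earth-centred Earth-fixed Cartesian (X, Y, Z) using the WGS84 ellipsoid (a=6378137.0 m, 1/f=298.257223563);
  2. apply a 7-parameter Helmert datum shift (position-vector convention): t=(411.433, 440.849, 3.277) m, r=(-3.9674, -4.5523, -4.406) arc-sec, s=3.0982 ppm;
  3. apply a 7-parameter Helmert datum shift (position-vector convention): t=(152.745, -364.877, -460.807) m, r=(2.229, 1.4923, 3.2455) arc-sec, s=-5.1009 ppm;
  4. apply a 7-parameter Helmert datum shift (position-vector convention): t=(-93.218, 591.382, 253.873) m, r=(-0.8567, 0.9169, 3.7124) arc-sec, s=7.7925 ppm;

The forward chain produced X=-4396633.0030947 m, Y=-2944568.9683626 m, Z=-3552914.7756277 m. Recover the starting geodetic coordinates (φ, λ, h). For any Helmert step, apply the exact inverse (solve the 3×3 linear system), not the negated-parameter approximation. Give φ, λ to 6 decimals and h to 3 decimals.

φ=-34.051299°, λ=-146.186653°, h=2713.454 m

start: X=-4396633.0031, Y=-2944568.9684, Z=-3552914.7756 m
→ Helmert⁻¹: X=-4396542.7361, Y=-2945043.5127, Z=-3553172.7365
→ Helmert⁻¹: X=-4396738.5379, Y=-2944662.8678, Z=-3552730.0400
→ Helmert⁻¹: X=-4397151.8457, Y=-2945120.1853, Z=-3552681.9119
→ geod (Bowring, a=6378137.000): φ=-34.05129900°, λ=-146.18665300°, h=2713.4540 m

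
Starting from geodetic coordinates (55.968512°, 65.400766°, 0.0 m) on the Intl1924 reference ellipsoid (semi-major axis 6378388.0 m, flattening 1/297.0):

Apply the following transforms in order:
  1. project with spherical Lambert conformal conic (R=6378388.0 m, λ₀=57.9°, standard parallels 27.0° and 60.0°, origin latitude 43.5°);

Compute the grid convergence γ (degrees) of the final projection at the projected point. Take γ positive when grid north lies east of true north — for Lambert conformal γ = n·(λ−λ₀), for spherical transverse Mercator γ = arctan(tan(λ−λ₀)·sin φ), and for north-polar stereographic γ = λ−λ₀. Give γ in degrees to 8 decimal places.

start: φ=55.968512°, λ=65.400766°, h=0.000 m
→ into lcc (λ₀=57.9°): φ=55.96851200°, λ−λ₀=7.50076600°
convergence γ = 5.23851207°

5.23851207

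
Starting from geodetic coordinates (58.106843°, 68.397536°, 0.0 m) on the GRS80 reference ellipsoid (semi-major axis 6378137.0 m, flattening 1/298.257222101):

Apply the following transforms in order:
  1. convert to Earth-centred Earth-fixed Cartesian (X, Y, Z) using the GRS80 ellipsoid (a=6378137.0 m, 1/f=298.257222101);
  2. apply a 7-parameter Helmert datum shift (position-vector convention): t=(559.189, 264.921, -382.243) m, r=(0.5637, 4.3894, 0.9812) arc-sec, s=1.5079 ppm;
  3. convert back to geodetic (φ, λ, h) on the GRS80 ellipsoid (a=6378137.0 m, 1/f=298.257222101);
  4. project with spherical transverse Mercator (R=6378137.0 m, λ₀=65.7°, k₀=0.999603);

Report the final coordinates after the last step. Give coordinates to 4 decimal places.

E=158072.5710 m, N=6468386.9167 m

start: φ=58.106843°, λ=68.397536°, h=0.000 m
→ ECEF (a=6378137.000, f=1/298.257222101): X=1243647.2009, Y=3140699.6533, Z=5392034.3616
→ Helmert 7p (PV): X=1244308.0697, Y=3140960.4903, Z=5391642.3671
→ geod (Bowring, a=6378137.000): φ=58.10127978°, λ=68.38874404°, h=-76.0869 m
→ tm (R=6378137.0, λ₀=65.7°): E=158072.5710, N=6468386.9167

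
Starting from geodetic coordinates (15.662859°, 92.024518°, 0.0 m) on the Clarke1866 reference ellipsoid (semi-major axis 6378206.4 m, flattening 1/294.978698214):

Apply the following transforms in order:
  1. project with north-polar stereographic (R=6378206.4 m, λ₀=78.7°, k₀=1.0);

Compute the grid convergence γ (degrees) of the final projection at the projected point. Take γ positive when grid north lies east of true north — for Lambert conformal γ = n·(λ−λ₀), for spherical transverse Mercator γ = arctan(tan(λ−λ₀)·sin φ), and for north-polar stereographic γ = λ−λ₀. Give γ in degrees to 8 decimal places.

start: φ=15.662859°, λ=92.024518°, h=0.000 m
→ into stereo (λ₀=78.7°): φ=15.66285900°, λ−λ₀=13.32451800°
convergence γ = 13.32451800°

13.32451800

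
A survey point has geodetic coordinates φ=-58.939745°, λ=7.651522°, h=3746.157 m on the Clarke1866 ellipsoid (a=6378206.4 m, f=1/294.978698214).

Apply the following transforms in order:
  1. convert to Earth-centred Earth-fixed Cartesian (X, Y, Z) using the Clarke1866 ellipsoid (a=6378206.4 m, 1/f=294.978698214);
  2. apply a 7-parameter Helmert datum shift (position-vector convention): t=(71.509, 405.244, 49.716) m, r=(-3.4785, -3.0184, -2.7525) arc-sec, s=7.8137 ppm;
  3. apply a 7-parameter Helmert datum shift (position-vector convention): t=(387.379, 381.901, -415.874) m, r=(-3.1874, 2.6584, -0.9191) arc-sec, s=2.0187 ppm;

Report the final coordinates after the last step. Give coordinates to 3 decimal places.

X=3272020.521 m, Y=440064.801 m, Z=-5443914.794 m

start: φ=-58.939745°, λ=7.651522°, h=3746.157 m
→ ECEF (a=6378206.400, f=1/294.978698214): X=3271512.1392, Y=439507.4875, Z=-5443486.6130
→ Helmert 7p (PV): X=3271694.7344, Y=439780.7077, Z=-5443438.9684
→ Helmert 7p (PV): X=3272020.5208, Y=440064.8007, Z=-5443914.7936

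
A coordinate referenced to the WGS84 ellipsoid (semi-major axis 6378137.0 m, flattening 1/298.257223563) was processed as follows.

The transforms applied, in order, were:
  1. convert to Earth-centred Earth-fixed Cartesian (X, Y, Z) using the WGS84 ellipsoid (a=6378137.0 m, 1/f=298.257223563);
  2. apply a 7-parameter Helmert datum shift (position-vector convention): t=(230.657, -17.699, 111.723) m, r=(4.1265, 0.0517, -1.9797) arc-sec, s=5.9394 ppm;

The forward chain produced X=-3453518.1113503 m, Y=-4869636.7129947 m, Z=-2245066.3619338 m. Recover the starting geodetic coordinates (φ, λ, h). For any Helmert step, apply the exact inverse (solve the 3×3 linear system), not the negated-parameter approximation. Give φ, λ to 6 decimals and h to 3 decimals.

φ=-20.736067°, λ=-125.345145°, h=2761.507 m

start: X=-3453518.1114, Y=-4869636.7130, Z=-2245066.3619 m
→ Helmert⁻¹: X=-3453680.9542, Y=-4869668.1540, Z=-2245068.1939
→ geod (Bowring, a=6378137.000): φ=-20.73606700°, λ=-125.34514500°, h=2761.5070 m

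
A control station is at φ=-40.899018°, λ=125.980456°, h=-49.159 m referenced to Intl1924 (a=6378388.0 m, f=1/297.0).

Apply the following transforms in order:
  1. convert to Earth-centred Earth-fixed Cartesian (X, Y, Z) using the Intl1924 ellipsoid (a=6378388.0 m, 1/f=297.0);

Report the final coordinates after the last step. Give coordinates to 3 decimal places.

start: φ=-40.899018°, λ=125.980456°, h=-49.159 m
→ ECEF (a=6378388.000, f=1/297.0): X=-2836566.9690, Y=3907001.3783, Z=-4153991.3803

X=-2836566.969 m, Y=3907001.378 m, Z=-4153991.380 m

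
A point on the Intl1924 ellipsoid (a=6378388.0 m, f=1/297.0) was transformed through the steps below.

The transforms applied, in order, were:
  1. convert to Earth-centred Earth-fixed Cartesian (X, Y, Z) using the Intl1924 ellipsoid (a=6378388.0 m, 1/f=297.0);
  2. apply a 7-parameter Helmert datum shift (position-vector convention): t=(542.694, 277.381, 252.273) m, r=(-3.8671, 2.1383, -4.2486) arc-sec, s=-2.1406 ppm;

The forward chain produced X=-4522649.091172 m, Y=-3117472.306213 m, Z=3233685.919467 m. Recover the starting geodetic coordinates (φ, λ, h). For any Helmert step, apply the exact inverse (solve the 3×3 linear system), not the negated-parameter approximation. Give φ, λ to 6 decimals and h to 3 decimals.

start: X=-4522649.0912, Y=-3117472.3062, Z=3233685.9195 m
→ Helmert⁻¹: X=-4523170.7647, Y=-3117910.1477, Z=3233335.2220
→ geod (Bowring, a=6378388.000): φ=30.64837900°, λ=-145.42074400°, h=1708.5970 m

φ=30.648379°, λ=-145.420744°, h=1708.597 m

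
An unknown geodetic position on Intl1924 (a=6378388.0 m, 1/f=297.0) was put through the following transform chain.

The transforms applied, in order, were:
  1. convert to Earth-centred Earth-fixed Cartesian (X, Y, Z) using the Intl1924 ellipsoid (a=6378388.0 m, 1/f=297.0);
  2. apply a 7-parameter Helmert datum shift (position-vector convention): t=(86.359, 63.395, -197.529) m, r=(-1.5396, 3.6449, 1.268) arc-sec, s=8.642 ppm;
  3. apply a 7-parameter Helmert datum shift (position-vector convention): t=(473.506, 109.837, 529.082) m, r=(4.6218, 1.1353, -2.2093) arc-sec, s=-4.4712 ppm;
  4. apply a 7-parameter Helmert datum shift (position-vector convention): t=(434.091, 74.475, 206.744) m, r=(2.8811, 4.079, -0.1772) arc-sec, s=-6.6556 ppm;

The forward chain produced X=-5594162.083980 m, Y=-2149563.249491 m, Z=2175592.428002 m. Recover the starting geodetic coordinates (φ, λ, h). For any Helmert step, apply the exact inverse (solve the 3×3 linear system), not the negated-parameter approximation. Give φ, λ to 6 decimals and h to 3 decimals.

start: X=-5594162.0840, Y=-2149563.2495, Z=2175592.4280 m
→ Helmert⁻¹: X=-5594674.5820, Y=-2149626.4533, Z=2175319.5507
→ Helmert⁻¹: X=-5595162.0495, Y=-2149757.1005, Z=2174817.5663
→ Helmert⁻¹: X=-5595251.7028, Y=-2149783.7542, Z=2174881.3790
→ geod (Bowring, a=6378388.000): φ=20.06708400°, λ=-158.98243900°, h=525.1010 m

φ=20.067084°, λ=-158.982439°, h=525.101 m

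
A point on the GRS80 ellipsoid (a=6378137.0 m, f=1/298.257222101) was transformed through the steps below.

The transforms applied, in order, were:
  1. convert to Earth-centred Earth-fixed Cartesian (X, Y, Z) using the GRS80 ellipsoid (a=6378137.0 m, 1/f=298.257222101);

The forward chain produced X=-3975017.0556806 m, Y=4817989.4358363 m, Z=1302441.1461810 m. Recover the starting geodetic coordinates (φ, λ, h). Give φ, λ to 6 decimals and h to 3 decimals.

start: X=-3975017.0557, Y=4817989.4358, Z=1302441.1462 m
→ geod (Bowring, a=6378137.000): φ=11.85567800°, λ=129.52387500°, h=3207.8830 m

φ=11.855678°, λ=129.523875°, h=3207.883 m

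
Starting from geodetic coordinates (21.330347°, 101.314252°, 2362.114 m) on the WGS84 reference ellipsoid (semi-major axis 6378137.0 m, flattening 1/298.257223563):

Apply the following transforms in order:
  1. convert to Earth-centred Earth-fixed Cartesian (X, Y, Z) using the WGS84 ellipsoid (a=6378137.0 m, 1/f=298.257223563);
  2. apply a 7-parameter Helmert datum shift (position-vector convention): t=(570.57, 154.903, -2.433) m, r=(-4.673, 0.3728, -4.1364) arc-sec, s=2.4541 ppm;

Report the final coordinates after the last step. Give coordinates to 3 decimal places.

X=-1165868.983 m, Y=5830748.016 m, Z=2306235.897 m

start: φ=21.330347°, λ=101.314252°, h=2362.114 m
→ ECEF (a=6378137.000, f=1/298.257223563): X=-1166557.7825, Y=5830503.1591, Z=2306362.6537
→ Helmert 7p (PV): X=-1165868.9826, Y=5830748.0163, Z=2306235.8968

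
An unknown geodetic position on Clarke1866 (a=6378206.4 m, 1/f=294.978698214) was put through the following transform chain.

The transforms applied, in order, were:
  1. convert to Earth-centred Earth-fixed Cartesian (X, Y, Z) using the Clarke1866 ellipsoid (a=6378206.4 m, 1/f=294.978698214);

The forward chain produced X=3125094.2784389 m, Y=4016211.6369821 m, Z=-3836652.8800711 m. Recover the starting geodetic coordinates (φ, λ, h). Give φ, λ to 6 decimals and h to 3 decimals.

φ=-37.201121°, λ=52.112804°, h=2729.683 m

start: X=3125094.2784, Y=4016211.6370, Z=-3836652.8801 m
→ geod (Bowring, a=6378206.400): φ=-37.20112100°, λ=52.11280400°, h=2729.6830 m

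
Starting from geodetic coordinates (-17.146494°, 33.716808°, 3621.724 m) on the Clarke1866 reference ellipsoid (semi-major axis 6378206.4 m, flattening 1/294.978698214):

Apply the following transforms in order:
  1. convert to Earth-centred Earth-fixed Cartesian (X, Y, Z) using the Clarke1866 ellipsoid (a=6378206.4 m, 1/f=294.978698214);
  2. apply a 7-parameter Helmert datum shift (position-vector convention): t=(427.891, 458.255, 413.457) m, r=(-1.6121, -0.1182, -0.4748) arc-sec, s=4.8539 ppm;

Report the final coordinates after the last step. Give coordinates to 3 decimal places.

start: φ=-17.146494°, λ=33.716808°, h=3621.724 m
→ ECEF (a=6378206.400, f=1/294.978698214): X=5073906.7298, Y=3386026.0529, Z=-1869285.8135
→ Helmert 7p (PV): X=5074368.1145, Y=3386474.4538, Z=-1868904.9865

X=5074368.115 m, Y=3386474.454 m, Z=-1868904.986 m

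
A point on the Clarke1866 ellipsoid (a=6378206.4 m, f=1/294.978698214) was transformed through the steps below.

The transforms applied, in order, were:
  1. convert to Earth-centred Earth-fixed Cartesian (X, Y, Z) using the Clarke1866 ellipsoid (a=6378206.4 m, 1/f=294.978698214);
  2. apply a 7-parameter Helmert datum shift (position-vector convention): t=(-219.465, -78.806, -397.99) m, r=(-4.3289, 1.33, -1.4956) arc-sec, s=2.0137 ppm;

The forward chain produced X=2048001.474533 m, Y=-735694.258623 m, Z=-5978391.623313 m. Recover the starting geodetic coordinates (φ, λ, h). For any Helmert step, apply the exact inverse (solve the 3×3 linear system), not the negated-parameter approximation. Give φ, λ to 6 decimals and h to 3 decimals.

φ=-70.120524°, λ=-19.751807°, h=2703.830 m

start: X=2048001.4745, Y=-735694.2586, Z=-5978391.6233 m
→ Helmert⁻¹: X=2048260.6940, Y=-735473.6591, Z=-5977983.8237
→ geod (Bowring, a=6378206.400): φ=-70.12052400°, λ=-19.75180700°, h=2703.8300 m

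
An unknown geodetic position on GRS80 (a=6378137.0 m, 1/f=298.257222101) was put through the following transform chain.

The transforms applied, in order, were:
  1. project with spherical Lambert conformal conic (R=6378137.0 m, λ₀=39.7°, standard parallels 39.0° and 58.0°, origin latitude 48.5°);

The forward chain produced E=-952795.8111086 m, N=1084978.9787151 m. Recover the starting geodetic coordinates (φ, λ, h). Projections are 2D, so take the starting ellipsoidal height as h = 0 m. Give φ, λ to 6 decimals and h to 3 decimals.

start: E=-952795.8111, N=1084978.9787 m
→ lcc⁻¹: φ=57.43044100°, λ=23.65440600°

φ=57.430441°, λ=23.654406°, h=0.000 m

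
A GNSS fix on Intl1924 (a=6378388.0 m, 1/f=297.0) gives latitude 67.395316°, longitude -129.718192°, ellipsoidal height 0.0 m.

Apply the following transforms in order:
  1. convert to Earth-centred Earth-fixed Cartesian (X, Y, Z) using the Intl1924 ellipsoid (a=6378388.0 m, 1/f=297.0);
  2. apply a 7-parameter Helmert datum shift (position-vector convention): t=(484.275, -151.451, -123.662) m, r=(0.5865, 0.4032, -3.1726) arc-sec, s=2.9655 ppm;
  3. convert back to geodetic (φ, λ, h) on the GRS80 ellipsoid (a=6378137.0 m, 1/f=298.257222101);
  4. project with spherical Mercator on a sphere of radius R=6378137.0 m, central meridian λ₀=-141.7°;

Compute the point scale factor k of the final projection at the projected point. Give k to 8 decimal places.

start: φ=67.395316°, λ=-129.718192°, h=0.000 m
→ ECEF (a=6378388.000, f=1/297.0): X=-1571151.6144, Y=-1891239.1187, Z=5865634.4301
→ Helmert 7p (PV): X=-1570689.6223, Y=-1891388.6904, Z=5865525.8562
→ geod (Bowring, a=6378137.000): φ=67.39585005°, λ=-129.70768291°, h=3.7010 m
→ into merc (λ₀=-141.7°): φ=67.39585005°, λ−λ₀=11.99231709°
scale k = 2.60171272

2.60171272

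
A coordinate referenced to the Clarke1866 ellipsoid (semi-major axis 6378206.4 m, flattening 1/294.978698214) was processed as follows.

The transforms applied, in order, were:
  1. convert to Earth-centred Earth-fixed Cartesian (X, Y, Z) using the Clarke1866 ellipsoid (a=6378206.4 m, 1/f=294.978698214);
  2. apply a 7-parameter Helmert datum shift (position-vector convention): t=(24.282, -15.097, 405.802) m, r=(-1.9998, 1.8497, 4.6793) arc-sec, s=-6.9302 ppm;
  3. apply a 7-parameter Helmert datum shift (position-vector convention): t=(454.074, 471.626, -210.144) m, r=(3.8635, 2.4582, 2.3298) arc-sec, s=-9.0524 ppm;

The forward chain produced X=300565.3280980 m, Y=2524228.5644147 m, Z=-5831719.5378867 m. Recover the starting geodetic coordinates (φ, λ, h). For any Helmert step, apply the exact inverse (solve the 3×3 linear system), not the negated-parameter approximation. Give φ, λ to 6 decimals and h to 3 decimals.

φ=-66.594935°, λ=83.214317°, h=1741.118 m

start: X=300565.3281, Y=2524228.5644, Z=-5831719.5379 m
→ Helmert⁻¹: X=300211.9754, Y=2523667.1632, Z=-5831605.8759
→ Helmert⁻¹: X=300299.3265, Y=2523749.4807, Z=-5832024.9337
→ geod (Bowring, a=6378206.400): φ=-66.59493500°, λ=83.21431700°, h=1741.1180 m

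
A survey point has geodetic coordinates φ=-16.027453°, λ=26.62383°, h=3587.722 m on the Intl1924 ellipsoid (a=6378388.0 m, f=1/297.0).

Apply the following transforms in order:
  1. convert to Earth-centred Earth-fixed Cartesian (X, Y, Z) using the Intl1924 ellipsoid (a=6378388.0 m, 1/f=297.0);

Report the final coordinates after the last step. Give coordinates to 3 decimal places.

X=5484919.387 m, Y=2749496.920 m, Z=-1750659.508 m

start: φ=-16.027453°, λ=26.623830°, h=3587.722 m
→ ECEF (a=6378388.000, f=1/297.0): X=5484919.3873, Y=2749496.9196, Z=-1750659.5075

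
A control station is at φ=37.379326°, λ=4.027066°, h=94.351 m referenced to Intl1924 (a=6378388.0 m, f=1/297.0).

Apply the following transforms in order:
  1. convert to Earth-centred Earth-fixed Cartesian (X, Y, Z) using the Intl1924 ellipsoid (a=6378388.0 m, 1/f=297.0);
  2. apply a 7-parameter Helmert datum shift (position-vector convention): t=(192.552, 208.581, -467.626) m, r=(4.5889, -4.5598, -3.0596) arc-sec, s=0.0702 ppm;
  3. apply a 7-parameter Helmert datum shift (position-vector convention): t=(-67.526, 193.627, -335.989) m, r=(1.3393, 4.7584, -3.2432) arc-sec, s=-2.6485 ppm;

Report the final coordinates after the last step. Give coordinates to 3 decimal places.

start: φ=37.379326°, λ=4.027066°, h=94.351 m
→ ECEF (a=6378388.000, f=1/297.0): X=5062318.0941, Y=356394.9308, Z=3851049.3204
→ Helmert 7p (PV): X=5062431.1547, Y=356442.7690, Z=3850701.8040
→ Helmert 7p (PV): X=5062444.6584, Y=356530.8502, Z=3850241.1440

X=5062444.658 m, Y=356530.850 m, Z=3850241.144 m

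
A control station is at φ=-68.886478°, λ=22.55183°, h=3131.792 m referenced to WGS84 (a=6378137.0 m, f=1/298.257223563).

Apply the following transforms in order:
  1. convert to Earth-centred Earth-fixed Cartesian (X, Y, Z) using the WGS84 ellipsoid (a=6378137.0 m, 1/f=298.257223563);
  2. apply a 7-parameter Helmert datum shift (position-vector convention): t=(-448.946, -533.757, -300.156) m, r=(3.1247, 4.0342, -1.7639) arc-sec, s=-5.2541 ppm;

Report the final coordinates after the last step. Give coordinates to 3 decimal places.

start: φ=-68.886478°, λ=22.551830°, h=3131.792 m
→ ECEF (a=6378137.000, f=1/298.257223563): X=2129078.8533, Y=884150.6012, Z=-5930344.6784
→ Helmert 7p (PV): X=2128510.2946, Y=883683.8299, Z=-5930641.9229

X=2128510.295 m, Y=883683.830 m, Z=-5930641.923 m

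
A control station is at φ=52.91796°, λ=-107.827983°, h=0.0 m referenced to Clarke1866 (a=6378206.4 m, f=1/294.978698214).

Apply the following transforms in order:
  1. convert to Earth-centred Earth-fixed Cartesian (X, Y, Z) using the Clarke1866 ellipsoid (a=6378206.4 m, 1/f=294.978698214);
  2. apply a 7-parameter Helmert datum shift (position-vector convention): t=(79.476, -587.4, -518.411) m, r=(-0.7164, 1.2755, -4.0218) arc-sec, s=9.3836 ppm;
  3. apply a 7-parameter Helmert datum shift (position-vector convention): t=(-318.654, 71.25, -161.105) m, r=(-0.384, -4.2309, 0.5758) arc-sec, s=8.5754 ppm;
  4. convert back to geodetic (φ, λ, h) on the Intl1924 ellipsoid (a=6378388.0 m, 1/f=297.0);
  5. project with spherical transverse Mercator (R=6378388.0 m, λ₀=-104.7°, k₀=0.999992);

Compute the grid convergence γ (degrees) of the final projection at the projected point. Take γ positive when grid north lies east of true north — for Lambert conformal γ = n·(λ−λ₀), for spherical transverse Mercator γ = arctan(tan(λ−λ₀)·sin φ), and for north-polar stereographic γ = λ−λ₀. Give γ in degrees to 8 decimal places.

start: φ=52.917960°, λ=-107.827983°, h=0.000 m
→ ECEF (a=6378206.400, f=1/294.978698214): X=-1179972.5500, Y=-3669026.6550, Z=5064840.3785
→ Helmert 7p (PV): X=-1179944.3664, Y=-3669607.8847, Z=5064389.5341
→ Helmert 7p (PV): X=-1180366.7764, Y=-3669561.9686, Z=5064254.4868
→ geod (Bowring, a=6378388.000): φ=52.90899879°, λ=-107.83112526°, h=-362.0330 m
→ into tm (λ₀=-104.7°): φ=52.90899879°, λ−λ₀=-3.13112526°
convergence γ = -2.49853615°

-2.49853615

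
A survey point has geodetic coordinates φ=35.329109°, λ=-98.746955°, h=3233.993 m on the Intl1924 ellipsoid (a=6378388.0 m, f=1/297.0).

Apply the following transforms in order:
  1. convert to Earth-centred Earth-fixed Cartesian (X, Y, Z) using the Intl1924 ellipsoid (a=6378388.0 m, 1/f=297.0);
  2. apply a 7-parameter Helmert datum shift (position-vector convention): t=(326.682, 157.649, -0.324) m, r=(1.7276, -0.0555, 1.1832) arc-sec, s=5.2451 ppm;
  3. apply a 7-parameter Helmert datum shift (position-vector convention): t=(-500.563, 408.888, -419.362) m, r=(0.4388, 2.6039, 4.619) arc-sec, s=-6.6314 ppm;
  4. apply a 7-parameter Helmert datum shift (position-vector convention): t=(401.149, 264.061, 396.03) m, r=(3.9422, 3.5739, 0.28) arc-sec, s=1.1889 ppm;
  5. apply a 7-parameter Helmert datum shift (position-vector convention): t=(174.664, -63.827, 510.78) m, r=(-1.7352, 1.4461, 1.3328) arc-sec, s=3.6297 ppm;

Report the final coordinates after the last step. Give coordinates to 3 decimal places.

X=-791914.801 m, Y=-5151002.877 m, Z=3670062.872 m

start: φ=35.329109°, λ=-98.746955°, h=3233.993 m
→ ECEF (a=6378388.000, f=1/297.0): X=-792633.8395, Y=-5151645.6858, Z=3669643.3031
→ Helmert 7p (PV): X=-792282.7507, Y=-5151550.3403, Z=3669618.8649
→ Helmert 7p (PV): X=-792616.3739, Y=-5151132.8387, Z=3669174.2108
→ Helmert 7p (PV): X=-792145.5997, Y=-5150946.1044, Z=3669489.8863
→ Helmert 7p (PV): X=-791914.8010, Y=-5151002.8767, Z=3670062.8716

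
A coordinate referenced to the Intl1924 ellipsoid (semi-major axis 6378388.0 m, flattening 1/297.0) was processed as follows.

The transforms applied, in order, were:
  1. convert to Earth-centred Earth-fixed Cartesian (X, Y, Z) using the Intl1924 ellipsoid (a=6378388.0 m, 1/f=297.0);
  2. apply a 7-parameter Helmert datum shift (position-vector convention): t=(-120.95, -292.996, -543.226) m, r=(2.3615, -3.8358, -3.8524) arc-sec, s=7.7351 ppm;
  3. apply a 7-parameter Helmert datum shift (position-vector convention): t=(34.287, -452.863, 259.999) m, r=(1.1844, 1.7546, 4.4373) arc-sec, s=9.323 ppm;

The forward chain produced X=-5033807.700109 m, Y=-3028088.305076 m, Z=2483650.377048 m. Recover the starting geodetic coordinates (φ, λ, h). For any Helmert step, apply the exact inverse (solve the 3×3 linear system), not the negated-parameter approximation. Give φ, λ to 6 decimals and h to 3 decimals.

φ=23.062144°, λ=-148.977169°, h=2319.967 m

start: X=-5033807.7001, Y=-3028088.3051, Z=2483650.3770 m
→ Helmert⁻¹: X=-5033881.3109, Y=-3027484.6640, Z=2483341.7889
→ Helmert⁻¹: X=-5033618.6914, Y=-3027233.8263, Z=2483994.0680
→ geod (Bowring, a=6378388.000): φ=23.06214400°, λ=-148.97716900°, h=2319.9670 m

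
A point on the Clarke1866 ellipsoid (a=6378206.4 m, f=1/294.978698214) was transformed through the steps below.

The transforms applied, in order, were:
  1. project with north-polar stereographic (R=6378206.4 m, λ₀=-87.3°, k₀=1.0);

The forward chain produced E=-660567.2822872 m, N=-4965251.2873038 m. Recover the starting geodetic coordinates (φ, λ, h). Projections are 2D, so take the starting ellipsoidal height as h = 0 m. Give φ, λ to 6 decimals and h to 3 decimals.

start: E=-660567.2823, N=-4965251.2873 m
→ stereo⁻¹: φ=47.12358700°, λ=-94.87801900°

φ=47.123587°, λ=-94.878019°, h=0.000 m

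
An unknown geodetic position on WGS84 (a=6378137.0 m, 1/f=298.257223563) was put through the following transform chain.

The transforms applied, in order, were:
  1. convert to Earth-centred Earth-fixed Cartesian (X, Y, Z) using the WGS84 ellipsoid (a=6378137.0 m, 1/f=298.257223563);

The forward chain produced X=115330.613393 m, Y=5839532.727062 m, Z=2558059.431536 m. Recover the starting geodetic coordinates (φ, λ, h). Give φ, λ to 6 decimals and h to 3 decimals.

start: X=115330.6134, Y=5839532.7271, Z=2558059.4315 m
→ geod (Bowring, a=6378137.000): φ=23.79385700°, λ=88.86855700°, h=1612.3280 m

φ=23.793857°, λ=88.868557°, h=1612.328 m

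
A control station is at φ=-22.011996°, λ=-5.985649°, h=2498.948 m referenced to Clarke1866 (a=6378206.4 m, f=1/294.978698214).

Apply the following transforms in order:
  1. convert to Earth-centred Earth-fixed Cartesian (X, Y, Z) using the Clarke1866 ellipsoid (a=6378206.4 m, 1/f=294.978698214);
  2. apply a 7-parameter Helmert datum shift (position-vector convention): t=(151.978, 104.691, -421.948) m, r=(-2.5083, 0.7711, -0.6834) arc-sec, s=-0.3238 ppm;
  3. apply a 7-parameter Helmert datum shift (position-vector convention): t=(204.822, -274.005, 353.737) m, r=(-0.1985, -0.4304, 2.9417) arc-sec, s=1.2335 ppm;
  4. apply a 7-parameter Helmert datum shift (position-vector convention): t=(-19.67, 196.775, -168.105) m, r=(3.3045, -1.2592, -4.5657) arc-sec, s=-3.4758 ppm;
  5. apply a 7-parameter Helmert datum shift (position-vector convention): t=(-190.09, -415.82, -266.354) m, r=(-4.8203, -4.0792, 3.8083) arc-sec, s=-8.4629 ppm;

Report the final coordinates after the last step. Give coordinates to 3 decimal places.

X=5886277.015 m, Y=-617554.304 m, Z=-2376762.853 m

start: φ=-22.011996°, λ=-5.985649°, h=2498.948 m
→ ECEF (a=6378206.400, f=1/294.978698214): X=5886132.8248, Y=-617166.9292, Z=-2376441.6537
→ Helmert 7p (PV): X=5886271.9680, Y=-617110.4393, Z=-2376877.3318
→ Helmert 7p (PV): X=5886497.8115, Y=-617303.5442, Z=-2376513.6502
→ Helmert 7p (PV): X=5886458.5251, Y=-617196.8483, Z=-2376647.4489
→ Helmert 7p (PV): X=5886277.0154, Y=-617554.3039, Z=-2376762.8535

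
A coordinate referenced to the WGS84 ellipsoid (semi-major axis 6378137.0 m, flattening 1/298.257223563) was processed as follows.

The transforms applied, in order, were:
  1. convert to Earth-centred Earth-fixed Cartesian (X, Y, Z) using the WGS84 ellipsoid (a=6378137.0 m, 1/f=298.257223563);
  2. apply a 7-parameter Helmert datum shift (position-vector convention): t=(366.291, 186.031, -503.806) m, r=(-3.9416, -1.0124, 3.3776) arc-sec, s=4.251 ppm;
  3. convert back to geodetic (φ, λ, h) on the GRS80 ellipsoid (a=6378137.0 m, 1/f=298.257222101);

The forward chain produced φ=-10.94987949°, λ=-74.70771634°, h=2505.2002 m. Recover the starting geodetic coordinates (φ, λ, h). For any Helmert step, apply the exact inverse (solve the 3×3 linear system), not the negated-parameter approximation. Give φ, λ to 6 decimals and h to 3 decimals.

start: φ=-10.949879°, λ=-74.707716°, h=2505.200 m
→ ECEF (a=6378137.000, f=1/298.257222101): X=1652411.6913, Y=-6043397.4919, Z=-1204039.3619
→ Helmert⁻¹: X=1651933.5059, Y=-6043561.8812, Z=-1203654.0368
→ geod (Bowring, a=6378137.000): φ=-10.94640500°, λ=-74.71233100°, h=2463.8990 m

φ=-10.946405°, λ=-74.712331°, h=2463.899 m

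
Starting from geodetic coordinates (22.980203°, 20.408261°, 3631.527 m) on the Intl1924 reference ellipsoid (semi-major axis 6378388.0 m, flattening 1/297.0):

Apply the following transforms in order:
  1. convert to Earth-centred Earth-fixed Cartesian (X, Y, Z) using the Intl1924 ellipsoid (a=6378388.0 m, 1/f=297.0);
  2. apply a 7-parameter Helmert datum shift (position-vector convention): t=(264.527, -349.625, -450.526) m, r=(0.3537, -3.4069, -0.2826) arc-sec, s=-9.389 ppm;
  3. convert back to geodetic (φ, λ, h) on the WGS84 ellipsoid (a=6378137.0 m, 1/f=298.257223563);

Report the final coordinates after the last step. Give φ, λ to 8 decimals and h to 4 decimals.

start: φ=22.980203°, λ=20.408261°, h=3631.527 m
→ ECEF (a=6378388.000, f=1/297.0): X=5509565.5118, Y=2049893.3418, Z=2476151.1105
→ Helmert 7p (PV): X=5509740.2195, Y=2049512.6758, Z=2475771.8523
→ geod (Bowring, a=6378137.000): φ=22.97635136°, λ=20.40418993°, h=3749.1410 m

φ=22.97635136°, λ=20.40418993°, h=3749.1410 m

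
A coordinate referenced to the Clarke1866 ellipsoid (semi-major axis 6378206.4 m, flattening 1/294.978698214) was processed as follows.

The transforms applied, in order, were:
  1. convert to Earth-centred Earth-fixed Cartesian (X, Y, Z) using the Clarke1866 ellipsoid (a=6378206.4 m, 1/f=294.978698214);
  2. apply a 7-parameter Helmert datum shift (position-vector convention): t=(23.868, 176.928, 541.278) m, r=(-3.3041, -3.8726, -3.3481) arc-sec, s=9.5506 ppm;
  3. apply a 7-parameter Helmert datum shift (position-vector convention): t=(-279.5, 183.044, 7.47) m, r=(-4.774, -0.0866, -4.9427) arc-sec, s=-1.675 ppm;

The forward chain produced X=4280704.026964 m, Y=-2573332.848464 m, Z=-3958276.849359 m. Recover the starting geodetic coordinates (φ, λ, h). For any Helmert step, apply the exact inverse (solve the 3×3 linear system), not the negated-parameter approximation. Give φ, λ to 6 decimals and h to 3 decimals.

start: X=4280704.0270, Y=-2573332.8485, Z=-3958276.8494 m
→ Helmert⁻¹: X=4281050.7000, Y=-2573326.0007, Z=-3958352.3065
→ Helmert⁻¹: X=4280953.3873, Y=-2573345.4440, Z=-3958977.3713
→ geod (Bowring, a=6378206.400): φ=-38.59014400°, λ=-31.01070900°, h=3714.9010 m

φ=-38.590144°, λ=-31.010709°, h=3714.901 m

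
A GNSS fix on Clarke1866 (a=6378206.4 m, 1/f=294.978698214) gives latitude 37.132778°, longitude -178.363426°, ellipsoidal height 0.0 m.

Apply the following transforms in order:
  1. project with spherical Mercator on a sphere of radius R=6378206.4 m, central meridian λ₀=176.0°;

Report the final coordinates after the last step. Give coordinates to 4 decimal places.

E=627467.3748 m, N=4457679.0265 m

start: φ=37.132778°, λ=-178.363426°, h=0.000 m
→ merc (R=6378206.4, λ₀=176.0°): E=627467.3748, N=4457679.0265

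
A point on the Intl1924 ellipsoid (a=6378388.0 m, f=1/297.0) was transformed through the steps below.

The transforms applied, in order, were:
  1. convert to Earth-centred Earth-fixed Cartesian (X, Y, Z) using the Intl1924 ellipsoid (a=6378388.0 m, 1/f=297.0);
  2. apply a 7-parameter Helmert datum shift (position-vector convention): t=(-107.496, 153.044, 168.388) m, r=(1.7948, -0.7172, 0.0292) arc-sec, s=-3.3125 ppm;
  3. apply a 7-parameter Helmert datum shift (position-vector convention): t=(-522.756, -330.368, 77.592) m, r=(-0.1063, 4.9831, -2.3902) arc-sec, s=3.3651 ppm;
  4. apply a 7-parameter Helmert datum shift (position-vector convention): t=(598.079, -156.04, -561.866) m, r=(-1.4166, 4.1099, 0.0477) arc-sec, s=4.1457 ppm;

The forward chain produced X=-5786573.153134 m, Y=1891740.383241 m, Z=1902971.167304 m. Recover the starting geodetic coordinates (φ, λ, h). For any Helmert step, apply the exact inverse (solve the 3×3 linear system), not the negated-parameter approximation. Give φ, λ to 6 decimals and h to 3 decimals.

start: X=-5786573.1531, Y=1891740.3832, Z=1902971.1673 m
→ Helmert⁻¹: X=-5787184.7292, Y=1891876.8459, Z=1903422.8233
→ Helmert⁻¹: X=-5786710.4056, Y=1892132.8091, Z=1903200.0018
→ Helmert⁻¹: X=-5786615.1929, Y=1892003.4107, Z=1903041.5750
→ geod (Bowring, a=6378388.000): φ=17.46880500°, λ=161.89422100°, h=2102.7950 m

φ=17.468805°, λ=161.894221°, h=2102.795 m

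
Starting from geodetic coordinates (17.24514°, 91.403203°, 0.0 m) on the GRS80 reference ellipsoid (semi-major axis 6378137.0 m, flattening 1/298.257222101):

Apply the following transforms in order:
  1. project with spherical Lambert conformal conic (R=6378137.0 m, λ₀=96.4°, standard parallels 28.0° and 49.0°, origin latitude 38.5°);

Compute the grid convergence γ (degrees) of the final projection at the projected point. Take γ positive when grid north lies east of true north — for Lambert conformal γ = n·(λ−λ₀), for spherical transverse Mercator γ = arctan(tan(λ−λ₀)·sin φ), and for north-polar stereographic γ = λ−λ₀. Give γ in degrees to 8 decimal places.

start: φ=17.245140°, λ=91.403203°, h=0.000 m
→ into lcc (λ₀=96.4°): φ=17.24514000°, λ−λ₀=-4.99679700°
convergence γ = -3.12832061°

-3.12832061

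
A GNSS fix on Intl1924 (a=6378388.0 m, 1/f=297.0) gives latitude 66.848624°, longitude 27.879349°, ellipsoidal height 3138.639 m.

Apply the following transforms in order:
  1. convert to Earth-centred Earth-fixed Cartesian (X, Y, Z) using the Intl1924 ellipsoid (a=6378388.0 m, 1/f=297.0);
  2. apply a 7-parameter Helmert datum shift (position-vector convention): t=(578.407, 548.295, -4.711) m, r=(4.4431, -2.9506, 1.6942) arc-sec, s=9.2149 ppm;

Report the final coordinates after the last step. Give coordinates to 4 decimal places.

start: φ=66.848624°, λ=27.879349°, h=3138.639 m
→ ECEF (a=6378388.000, f=1/297.0): X=2224092.5800, Y=1176570.2458, Z=5844816.3203
→ Helmert 7p (PV): X=2224598.2073, Y=1177021.7481, Z=5844922.6289

X=2224598.2073 m, Y=1177021.7481 m, Z=5844922.6289 m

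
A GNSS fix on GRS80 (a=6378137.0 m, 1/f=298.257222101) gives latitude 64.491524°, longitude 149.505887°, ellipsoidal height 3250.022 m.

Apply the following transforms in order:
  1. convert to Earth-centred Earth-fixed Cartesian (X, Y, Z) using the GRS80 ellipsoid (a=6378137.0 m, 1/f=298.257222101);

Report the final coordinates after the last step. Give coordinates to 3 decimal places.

start: φ=64.491524°, λ=149.505887°, h=3250.022 m
→ ECEF (a=6378137.000, f=1/298.257222101): X=-2374474.3865, Y=1398343.7008, Z=5736457.4364

X=-2374474.387 m, Y=1398343.701 m, Z=5736457.436 m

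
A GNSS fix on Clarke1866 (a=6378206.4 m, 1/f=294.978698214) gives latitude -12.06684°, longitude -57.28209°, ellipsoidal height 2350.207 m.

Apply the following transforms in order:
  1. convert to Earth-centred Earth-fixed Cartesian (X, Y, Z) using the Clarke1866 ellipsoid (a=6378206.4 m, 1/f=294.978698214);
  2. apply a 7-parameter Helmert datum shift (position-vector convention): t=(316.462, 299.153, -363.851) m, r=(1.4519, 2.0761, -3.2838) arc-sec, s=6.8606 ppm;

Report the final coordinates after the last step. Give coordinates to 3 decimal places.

X=3373252.179 m, Y=-5250172.684 m, Z=-1325486.743 m

start: φ=-12.066840°, λ=-57.282090°, h=2350.207 m
→ ECEF (a=6378206.400, f=1/294.978698214): X=3373009.5016, Y=-5250391.4430, Z=-1325042.8929
→ Helmert 7p (PV): X=3373252.1791, Y=-5250172.6835, Z=-1325486.7426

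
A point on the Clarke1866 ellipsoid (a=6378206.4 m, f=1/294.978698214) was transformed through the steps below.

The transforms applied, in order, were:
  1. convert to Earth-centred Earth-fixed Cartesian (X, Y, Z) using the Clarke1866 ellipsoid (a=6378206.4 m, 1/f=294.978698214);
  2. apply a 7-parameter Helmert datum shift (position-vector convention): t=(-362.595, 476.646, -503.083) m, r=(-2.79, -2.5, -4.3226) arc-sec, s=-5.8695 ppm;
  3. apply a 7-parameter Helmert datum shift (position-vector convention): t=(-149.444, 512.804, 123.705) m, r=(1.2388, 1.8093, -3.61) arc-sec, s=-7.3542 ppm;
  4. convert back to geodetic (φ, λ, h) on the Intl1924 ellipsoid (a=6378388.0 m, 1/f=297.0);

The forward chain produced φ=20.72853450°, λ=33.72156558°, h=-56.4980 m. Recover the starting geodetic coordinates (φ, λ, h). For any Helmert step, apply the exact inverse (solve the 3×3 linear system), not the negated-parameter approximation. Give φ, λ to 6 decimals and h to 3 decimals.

φ=20.733086°, λ=33.712964°, h=246.690 m

start: φ=20.728534°, λ=33.721566°, h=-56.498 m
→ ECEF (a=6378388.000, f=1/297.0): X=4963824.0223, Y=3313159.1124, Z=2243318.8668
→ Helmert⁻¹: X=4963932.3162, Y=3312771.0207, Z=2243235.3051
→ Helmert⁻¹: X=4964281.8279, Y=3312387.5011, Z=2243736.1933
→ geod (Bowring, a=6378206.400): φ=20.73308600°, λ=33.71296400°, h=246.6900 m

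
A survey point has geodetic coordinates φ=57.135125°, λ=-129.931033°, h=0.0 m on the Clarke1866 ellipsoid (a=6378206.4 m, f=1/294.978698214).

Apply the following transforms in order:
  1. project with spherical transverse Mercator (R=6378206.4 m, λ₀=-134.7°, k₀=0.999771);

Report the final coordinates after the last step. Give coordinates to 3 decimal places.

start: φ=57.135125°, λ=-129.931033°, h=0.000 m
→ tm (R=6378206.4, λ₀=-134.7°): E=287886.7248, N=6368938.4313

E=287886.725 m, N=6368938.431 m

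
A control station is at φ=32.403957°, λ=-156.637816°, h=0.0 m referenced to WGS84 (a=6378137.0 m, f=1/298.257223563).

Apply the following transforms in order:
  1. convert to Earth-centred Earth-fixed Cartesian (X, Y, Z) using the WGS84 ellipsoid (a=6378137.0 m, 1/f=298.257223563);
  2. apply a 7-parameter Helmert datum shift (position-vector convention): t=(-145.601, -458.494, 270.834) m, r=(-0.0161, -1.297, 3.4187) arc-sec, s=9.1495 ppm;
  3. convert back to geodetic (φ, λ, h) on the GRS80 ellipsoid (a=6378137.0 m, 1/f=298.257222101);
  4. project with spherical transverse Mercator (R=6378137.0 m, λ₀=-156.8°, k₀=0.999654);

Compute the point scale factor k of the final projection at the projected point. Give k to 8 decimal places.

0.99965702

start: φ=32.403957°, λ=-156.637816°, h=0.000 m
→ ECEF (a=6378137.000, f=1/298.257223563): X=-4948280.6846, Y=-2137435.8508, Z=3398335.6975
→ Helmert 7p (PV): X=-4948457.5020, Y=-2137995.6512, Z=3398606.6761
→ geod (Bowring, a=6378137.000): φ=32.40416287°, λ=-156.63309900°, h=469.6948 m
→ into tm (λ₀=-156.8°): φ=32.40416287°, λ−λ₀=0.16690100°
scale k = 0.99965702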